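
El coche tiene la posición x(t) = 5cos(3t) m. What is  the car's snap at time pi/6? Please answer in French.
Pour résoudre ceci, nous devons prendre 4 dérivées de notre équation de la position x(t) = 5·cos(3·t). En prenant d/dt de x(t), nous trouvons v(t) = -15·sin(3·t). En dérivant la vitesse, nous obtenons l'accélération: a(t) = -45·cos(3·t). En prenant d/dt de a(t), nous trouvons j(t) = 135·sin(3·t). En prenant d/dt de j(t), nous trouvons s(t) = 405·cos(3·t). Nous avons le snap s(t) = 405·cos(3·t). En substituant t = pi/6: s(pi/6) = 0.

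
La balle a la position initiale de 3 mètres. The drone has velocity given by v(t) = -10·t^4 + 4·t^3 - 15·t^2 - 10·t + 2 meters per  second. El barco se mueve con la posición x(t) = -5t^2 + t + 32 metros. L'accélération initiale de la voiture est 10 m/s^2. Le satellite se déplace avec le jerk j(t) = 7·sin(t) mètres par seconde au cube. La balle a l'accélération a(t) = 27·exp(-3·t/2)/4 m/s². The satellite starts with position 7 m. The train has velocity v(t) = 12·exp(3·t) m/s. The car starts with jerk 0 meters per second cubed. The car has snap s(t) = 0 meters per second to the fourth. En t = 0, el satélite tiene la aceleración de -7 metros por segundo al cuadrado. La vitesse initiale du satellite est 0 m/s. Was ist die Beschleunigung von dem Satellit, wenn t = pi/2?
Wir müssen die Stammfunktion unserer Gleichung für den Ruck j(t) = 7·sin(t) 1-mal finden. Die Stammfunktion von dem Ruck ist die Beschleunigung. Mit a(0) = -7 erhalten wir a(t) = -7·cos(t). Wir haben die Beschleunigung a(t) = -7·cos(t). Durch Einsetzen von t = pi/2: a(pi/2) = 0.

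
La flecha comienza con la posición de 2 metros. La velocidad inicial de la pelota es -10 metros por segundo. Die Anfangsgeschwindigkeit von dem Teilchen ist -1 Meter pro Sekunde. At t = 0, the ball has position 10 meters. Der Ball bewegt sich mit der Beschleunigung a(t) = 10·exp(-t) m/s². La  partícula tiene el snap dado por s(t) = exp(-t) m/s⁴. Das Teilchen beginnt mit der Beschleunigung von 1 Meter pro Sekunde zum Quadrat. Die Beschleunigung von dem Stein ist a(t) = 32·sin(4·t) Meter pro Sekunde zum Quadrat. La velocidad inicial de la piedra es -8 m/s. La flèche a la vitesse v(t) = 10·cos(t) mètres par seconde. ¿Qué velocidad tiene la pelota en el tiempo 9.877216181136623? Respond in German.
Um dies zu lösen, müssen wir 1 Integral unserer Gleichung für die Beschleunigung a(t) = 10·exp(-t) finden. Das Integral von der Beschleunigung ist die Geschwindigkeit. Mit v(0) = -10 erhalten wir v(t) = -10·exp(-t). Aus der Gleichung für die Geschwindigkeit v(t) = -10·exp(-t), setzen wir t = 9.877216181136623 ein und erhalten v = -0.000513309752923771.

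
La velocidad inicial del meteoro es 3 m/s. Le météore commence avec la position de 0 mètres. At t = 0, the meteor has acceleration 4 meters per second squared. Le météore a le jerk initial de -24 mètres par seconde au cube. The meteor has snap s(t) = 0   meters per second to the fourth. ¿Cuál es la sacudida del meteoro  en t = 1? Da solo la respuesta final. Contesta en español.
La respuesta es -24.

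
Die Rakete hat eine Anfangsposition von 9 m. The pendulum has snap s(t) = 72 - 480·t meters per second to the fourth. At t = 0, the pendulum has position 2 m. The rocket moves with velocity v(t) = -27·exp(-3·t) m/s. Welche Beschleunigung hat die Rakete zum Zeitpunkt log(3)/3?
Um dies zu lösen, müssen wir 1 Ableitung unserer Gleichung für die Geschwindigkeit v(t) = -27·exp(-3·t) nehmen. Die Ableitung von der Geschwindigkeit ergibt die Beschleunigung: a(t) = 81·exp(-3·t). Aus der Gleichung für die Beschleunigung a(t) = 81·exp(-3·t), setzen wir t = log(3)/3 ein und erhalten a = 27.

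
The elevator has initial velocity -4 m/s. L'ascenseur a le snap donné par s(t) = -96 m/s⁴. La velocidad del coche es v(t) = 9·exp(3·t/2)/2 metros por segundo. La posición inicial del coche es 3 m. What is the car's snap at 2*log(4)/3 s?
We must differentiate our velocity equation v(t) = 9·exp(3·t/2)/2 3 times. Taking d/dt of v(t), we find a(t) = 27·exp(3·t/2)/4. The derivative of acceleration gives jerk: j(t) = 81·exp(3·t/2)/8. The derivative of jerk gives snap: s(t) = 243·exp(3·t/2)/16. Using s(t) = 243·exp(3·t/2)/16 and substituting t = 2*log(4)/3, we find s = 243/4.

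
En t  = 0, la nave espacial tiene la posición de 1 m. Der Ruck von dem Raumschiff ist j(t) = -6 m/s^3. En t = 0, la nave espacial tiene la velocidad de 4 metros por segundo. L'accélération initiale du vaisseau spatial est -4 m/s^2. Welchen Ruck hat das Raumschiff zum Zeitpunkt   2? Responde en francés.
Nous avons le jerk j(t) = -6. En substituant t = 2: j(2) = -6.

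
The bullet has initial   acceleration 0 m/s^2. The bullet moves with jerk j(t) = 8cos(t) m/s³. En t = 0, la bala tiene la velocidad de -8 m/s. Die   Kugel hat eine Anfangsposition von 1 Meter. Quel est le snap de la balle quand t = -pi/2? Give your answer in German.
Ausgehend von dem Ruck j(t) = 8·cos(t), nehmen wir 1 Ableitung. Mit d/dt von j(t) finden wir s(t) = -8·sin(t). Aus der Gleichung für den Snap s(t) = -8·sin(t), setzen wir t = -pi/2 ein und erhalten s = 8.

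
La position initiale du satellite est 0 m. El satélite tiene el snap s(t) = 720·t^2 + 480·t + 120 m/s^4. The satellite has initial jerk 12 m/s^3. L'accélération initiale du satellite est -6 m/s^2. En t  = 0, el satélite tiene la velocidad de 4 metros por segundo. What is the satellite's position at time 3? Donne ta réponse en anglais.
Starting from snap s(t) = 720·t^2 + 480·t + 120, we take 4 integrals. Finding the antiderivative of s(t) and using j(0) = 12: j(t) = 240·t^3 + 240·t^2 + 120·t + 12. Integrating jerk and using the initial condition a(0) = -6, we get a(t) = 60·t^4 + 80·t^3 + 60·t^2 + 12·t - 6. The antiderivative of acceleration is velocity. Using v(0) = 4, we get v(t) = 12·t^5 + 20·t^4 + 20·t^3 + 6·t^2 - 6·t + 4. The integral of velocity, with x(0) = 0, gives position: x(t) = 2·t^6 + 4·t^5 + 5·t^4 + 2·t^3 - 3·t^2 + 4·t. We have position x(t) = 2·t^6 + 4·t^5 + 5·t^4 + 2·t^3 - 3·t^2 + 4·t. Substituting t = 3: x(3) = 2874.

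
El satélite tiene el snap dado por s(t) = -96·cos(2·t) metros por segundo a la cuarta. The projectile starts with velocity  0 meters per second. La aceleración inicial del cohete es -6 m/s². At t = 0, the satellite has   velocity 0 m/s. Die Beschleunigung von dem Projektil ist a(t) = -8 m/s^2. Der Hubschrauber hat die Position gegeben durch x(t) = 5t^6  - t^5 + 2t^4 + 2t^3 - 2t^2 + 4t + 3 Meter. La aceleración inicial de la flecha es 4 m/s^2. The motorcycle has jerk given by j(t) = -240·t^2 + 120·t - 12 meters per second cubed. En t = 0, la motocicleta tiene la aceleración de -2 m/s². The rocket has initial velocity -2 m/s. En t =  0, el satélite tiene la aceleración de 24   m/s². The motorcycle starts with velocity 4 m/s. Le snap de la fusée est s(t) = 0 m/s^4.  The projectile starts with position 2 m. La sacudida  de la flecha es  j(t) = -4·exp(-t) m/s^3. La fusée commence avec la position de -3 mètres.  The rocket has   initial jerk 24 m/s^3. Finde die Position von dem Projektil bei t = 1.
Wir müssen die Stammfunktion unserer Gleichung für die Beschleunigung a(t) = -8 2-mal finden. Durch Integration von der Beschleunigung und Verwendung der Anfangsbedingung v(0) = 0, erhalten wir v(t) = -8·t. Das Integral von der Geschwindigkeit, mit x(0) = 2, ergibt die Position: x(t) = 2 - 4·t^2. Wir haben die Position x(t) = 2 - 4·t^2. Durch Einsetzen von t = 1: x(1) = -2.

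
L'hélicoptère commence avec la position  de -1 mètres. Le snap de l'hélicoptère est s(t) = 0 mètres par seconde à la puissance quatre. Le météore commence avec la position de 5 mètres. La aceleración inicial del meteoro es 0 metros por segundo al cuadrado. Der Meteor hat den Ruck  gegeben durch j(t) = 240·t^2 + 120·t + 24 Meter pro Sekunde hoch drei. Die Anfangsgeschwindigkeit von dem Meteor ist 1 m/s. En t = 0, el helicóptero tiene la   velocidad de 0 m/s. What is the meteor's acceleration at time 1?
To find the answer, we compute 1 antiderivative of j(t) = 240·t^2 + 120·t + 24. The integral of jerk, with a(0) = 0, gives acceleration: a(t) = 4·t·(20·t^2 + 15·t + 6). We have acceleration a(t) = 4·t·(20·t^2 + 15·t + 6). Substituting t = 1: a(1) = 164.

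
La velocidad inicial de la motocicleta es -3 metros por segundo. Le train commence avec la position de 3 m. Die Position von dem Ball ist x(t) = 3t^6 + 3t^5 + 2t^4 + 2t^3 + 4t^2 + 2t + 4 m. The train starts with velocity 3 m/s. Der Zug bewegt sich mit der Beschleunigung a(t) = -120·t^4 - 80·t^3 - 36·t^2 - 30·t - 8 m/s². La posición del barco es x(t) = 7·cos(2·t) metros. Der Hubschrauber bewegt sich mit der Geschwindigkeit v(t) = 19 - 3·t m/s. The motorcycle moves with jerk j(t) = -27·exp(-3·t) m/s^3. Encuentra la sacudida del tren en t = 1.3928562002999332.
Debemos derivar nuestra ecuación de la aceleración a(t) = -120·t^4 - 80·t^3 - 36·t^2 - 30·t - 8 1 vez. La derivada de la aceleración da la sacudida: j(t) = -480·t^3 - 240·t^2 - 72·t - 30. Tenemos la sacudida j(t) = -480·t^3 - 240·t^2 - 72·t - 30. Sustituyendo t = 1.3928562002999332: j(1.3928562002999332) = -1892.95731017340.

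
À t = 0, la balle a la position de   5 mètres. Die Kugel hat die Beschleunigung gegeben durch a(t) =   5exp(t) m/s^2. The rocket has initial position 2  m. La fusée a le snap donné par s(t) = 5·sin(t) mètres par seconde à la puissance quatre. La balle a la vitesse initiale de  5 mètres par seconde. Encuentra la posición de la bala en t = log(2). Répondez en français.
Nous devons intégrer notre équation de l'accélération a(t) = 5·exp(t) 2 fois. En prenant ∫a(t)dt et en appliquant v(0) = 5, nous trouvons v(t) = 5·exp(t). En intégrant la vitesse et en utilisant la condition initiale x(0) = 5, nous obtenons x(t) = 5·exp(t). En utilisant x(t) = 5·exp(t) et en substituant t = log(2), nous trouvons x = 10.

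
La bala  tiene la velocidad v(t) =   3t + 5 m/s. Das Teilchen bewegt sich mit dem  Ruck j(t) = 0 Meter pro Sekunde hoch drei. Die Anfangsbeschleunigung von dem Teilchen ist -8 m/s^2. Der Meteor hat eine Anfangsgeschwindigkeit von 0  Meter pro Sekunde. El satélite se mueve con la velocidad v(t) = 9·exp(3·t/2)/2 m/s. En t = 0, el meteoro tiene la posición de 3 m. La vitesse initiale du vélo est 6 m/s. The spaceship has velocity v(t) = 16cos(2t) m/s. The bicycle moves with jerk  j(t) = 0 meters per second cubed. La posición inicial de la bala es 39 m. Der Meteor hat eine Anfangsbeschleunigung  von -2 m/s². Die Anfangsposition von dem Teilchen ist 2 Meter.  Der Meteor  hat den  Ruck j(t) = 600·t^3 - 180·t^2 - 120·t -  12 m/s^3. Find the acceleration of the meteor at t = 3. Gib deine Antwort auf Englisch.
We must find the integral of our jerk equation j(t) = 600·t^3 - 180·t^2 - 120·t - 12 1 time. The integral of jerk is acceleration. Using a(0) = -2, we get a(t) = 150·t^4 - 60·t^3 - 60·t^2 - 12·t - 2. From the given acceleration equation a(t) = 150·t^4 - 60·t^3 - 60·t^2 - 12·t - 2, we substitute t = 3 to get a = 9952.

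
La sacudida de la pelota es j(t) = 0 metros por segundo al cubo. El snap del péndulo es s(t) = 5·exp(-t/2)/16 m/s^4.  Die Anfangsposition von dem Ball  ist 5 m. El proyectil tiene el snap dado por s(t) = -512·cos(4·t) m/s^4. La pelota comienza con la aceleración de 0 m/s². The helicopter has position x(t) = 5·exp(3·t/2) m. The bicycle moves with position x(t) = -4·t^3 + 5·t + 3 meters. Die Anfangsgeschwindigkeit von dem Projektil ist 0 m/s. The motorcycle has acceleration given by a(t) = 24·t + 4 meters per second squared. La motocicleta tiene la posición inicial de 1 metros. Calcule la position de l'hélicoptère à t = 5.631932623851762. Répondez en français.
En utilisant x(t) = 5·exp(3·t/2) et en substituant t = 5.631932623851762, nous trouvons x = 23326.3020960667.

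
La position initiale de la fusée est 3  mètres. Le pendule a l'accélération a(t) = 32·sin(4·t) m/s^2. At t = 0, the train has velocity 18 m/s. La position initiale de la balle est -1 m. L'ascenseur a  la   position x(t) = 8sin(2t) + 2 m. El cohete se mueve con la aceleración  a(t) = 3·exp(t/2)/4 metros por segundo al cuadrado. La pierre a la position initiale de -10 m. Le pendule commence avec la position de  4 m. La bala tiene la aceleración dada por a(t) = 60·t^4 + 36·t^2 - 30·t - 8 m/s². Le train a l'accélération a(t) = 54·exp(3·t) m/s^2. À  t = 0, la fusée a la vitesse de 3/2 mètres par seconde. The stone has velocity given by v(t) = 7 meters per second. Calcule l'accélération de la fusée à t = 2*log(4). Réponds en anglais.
Using a(t) = 3·exp(t/2)/4 and substituting t = 2*log(4), we find a = 3.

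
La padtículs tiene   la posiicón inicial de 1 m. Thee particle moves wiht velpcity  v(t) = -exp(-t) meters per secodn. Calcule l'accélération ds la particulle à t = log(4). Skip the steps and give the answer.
À t = log(4), a = 1/4.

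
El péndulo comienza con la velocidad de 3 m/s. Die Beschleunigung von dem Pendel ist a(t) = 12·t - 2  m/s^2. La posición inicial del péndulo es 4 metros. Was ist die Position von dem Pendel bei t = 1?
Wir müssen unsere Gleichung für die Beschleunigung a(t) = 12·t - 2 2-mal integrieren. Mit ∫a(t)dt und Anwendung von v(0) = 3, finden wir v(t) = 6·t^2 - 2·t + 3. Mit ∫v(t)dt und Anwendung von x(0) = 4, finden wir x(t) = 2·t^3 - t^2 + 3·t + 4. Aus der Gleichung für die Position x(t) = 2·t^3 - t^2 + 3·t + 4, setzen wir t = 1 ein und erhalten x = 8.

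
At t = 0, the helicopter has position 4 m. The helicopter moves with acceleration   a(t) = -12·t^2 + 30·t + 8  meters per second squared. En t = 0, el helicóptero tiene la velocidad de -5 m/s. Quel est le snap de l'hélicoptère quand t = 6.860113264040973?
Pour résoudre ceci, nous devons prendre 2 dérivées de notre équation de l'accélération a(t) = -12·t^2 + 30·t + 8. En dérivant l'accélération, nous obtenons le jerk: j(t) = 30 - 24·t. La dérivée du jerk donne le snap: s(t) = -24. Nous avons le snap s(t) = -24. En substituant t = 6.860113264040973: s(6.860113264040973) = -24.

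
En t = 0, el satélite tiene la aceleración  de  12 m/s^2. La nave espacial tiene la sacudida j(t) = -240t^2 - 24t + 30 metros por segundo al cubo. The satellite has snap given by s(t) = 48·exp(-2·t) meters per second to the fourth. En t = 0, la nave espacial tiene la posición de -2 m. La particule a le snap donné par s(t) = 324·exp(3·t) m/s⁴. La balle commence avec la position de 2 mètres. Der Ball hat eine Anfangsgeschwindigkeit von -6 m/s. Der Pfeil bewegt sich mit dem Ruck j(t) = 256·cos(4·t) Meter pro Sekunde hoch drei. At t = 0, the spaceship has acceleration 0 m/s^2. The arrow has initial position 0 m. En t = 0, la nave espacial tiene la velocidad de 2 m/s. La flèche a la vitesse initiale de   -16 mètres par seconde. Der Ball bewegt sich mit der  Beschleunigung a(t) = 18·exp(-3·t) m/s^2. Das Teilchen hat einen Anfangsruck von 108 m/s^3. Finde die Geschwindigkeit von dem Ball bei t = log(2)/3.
Wir müssen unsere Gleichung für die Beschleunigung a(t) = 18·exp(-3·t) 1-mal integrieren. Durch Integration von der Beschleunigung und Verwendung der Anfangsbedingung v(0) = -6, erhalten wir v(t) = -6·exp(-3·t). Wir haben die Geschwindigkeit v(t) = -6·exp(-3·t). Durch Einsetzen von t = log(2)/3: v(log(2)/3) = -3.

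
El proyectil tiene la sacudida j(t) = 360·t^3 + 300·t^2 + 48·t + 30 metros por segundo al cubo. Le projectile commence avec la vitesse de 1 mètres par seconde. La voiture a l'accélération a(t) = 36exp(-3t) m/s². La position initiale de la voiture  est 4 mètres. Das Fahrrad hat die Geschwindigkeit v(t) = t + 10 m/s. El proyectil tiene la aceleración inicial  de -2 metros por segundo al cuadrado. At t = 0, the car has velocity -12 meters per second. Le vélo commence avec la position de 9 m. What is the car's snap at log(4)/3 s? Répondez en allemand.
Um dies zu lösen, müssen wir 2 Ableitungen unserer Gleichung für die Beschleunigung a(t) = 36·exp(-3·t) nehmen. Durch Ableiten von der Beschleunigung erhalten wir den Ruck: j(t) = -108·exp(-3·t). Die Ableitung von dem Ruck ergibt den Snap: s(t) = 324·exp(-3·t). Mit s(t) = 324·exp(-3·t) und Einsetzen von t = log(4)/3, finden wir s = 81.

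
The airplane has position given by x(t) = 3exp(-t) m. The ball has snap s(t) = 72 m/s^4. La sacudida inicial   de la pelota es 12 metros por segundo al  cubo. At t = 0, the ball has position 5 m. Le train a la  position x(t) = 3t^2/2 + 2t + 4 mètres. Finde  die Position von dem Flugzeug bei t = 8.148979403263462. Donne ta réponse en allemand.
Aus der Gleichung für die Position x(t) = 3·exp(-t), setzen wir t = 8.148979403263462 ein und erhalten x = 0.000867090577263192.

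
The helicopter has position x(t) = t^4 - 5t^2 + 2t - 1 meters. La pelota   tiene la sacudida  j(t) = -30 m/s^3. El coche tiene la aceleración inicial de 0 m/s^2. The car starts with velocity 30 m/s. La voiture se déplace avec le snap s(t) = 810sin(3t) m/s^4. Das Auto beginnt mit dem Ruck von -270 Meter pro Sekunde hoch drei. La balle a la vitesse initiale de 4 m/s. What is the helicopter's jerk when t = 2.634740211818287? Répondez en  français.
Nous devons dériver notre équation de la position x(t) = t^4 - 5·t^2 + 2·t - 1 3 fois. En dérivant la position, nous obtenons la vitesse: v(t) = 4·t^3 - 10·t + 2. En prenant d/dt de v(t), nous trouvons a(t) = 12·t^2 - 10. La dérivée de l'accélération donne le jerk: j(t) = 24·t. Nous avons le jerk j(t) = 24·t. En substituant t = 2.634740211818287: j(2.634740211818287) = 63.2337650836389.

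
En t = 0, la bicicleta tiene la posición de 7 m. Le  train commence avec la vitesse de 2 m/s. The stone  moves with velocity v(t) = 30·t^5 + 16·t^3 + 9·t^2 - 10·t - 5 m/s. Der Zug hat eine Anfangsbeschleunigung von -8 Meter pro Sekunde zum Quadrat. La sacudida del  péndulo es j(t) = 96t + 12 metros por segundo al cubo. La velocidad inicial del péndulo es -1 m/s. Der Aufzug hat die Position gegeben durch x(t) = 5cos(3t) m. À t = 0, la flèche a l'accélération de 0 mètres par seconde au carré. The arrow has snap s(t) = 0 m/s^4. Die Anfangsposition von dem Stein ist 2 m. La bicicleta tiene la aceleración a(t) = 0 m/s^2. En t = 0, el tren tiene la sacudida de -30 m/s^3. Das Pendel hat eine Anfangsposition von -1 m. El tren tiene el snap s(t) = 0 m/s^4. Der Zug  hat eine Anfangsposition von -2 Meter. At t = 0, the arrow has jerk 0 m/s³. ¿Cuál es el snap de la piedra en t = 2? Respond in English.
Starting from velocity v(t) = 30·t^5 + 16·t^3 + 9·t^2 - 10·t - 5, we take 3 derivatives. The derivative of velocity gives acceleration: a(t) = 150·t^4 + 48·t^2 + 18·t - 10. The derivative of acceleration gives jerk: j(t) = 600·t^3 + 96·t + 18. Taking d/dt of j(t), we find s(t) = 1800·t^2 + 96. From the given snap equation s(t) = 1800·t^2 + 96, we substitute t = 2 to get s = 7296.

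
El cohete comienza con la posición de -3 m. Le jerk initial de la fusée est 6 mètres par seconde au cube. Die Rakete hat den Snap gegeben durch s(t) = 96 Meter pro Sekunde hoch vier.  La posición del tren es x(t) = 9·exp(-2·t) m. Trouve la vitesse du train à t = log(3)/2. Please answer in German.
Ausgehend von der Position x(t) = 9·exp(-2·t), nehmen wir 1 Ableitung. Durch Ableiten von der Position erhalten wir die Geschwindigkeit: v(t) = -18·exp(-2·t). Wir haben die Geschwindigkeit v(t) = -18·exp(-2·t). Durch Einsetzen von t = log(3)/2: v(log(3)/2) = -6.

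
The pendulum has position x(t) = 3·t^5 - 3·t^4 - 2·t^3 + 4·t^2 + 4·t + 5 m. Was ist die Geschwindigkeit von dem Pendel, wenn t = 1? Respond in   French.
En partant de la position x(t) = 3·t^5 - 3·t^4 - 2·t^3 + 4·t^2 + 4·t + 5, nous prenons 1 dérivée. La dérivée de la position donne la vitesse: v(t) = 15·t^4 - 12·t^3 - 6·t^2 + 8·t + 4. Nous avons la vitesse v(t) = 15·t^4 - 12·t^3 - 6·t^2 + 8·t + 4. En substituant t = 1: v(1) = 9.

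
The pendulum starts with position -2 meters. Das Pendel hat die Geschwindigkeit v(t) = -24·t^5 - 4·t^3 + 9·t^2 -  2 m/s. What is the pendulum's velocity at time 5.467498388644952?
From the given velocity equation v(t) = -24·t^5 - 4·t^3 + 9·t^2 - 2, we substitute t = 5.467498388644952 to get v = -117647.990681770.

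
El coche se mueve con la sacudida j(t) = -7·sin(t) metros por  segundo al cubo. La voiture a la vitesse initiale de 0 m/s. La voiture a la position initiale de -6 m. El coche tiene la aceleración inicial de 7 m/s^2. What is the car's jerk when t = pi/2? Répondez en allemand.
Wir haben den Ruck j(t) = -7·sin(t). Durch Einsetzen von t = pi/2: j(pi/2) = -7.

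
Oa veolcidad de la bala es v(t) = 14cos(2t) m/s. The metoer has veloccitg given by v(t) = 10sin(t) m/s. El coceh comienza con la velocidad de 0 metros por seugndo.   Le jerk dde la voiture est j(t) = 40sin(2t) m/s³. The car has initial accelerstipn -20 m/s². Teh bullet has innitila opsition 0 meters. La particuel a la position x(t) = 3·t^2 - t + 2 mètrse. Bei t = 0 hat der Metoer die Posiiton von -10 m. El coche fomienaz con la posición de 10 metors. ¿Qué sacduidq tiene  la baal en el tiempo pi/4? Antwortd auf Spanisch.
Debemos derivar nuestra ecuación de la velocidad v(t) = 14·cos(2·t) 2 veces. Tomando d/dt de v(t), encontramos a(t) = -28·sin(2·t). Tomando d/dt de a(t), encontramos j(t) = -56·cos(2·t). Tenemos la sacudida j(t) = -56·cos(2·t). Sustituyendo t = pi/4: j(pi/4) = 0.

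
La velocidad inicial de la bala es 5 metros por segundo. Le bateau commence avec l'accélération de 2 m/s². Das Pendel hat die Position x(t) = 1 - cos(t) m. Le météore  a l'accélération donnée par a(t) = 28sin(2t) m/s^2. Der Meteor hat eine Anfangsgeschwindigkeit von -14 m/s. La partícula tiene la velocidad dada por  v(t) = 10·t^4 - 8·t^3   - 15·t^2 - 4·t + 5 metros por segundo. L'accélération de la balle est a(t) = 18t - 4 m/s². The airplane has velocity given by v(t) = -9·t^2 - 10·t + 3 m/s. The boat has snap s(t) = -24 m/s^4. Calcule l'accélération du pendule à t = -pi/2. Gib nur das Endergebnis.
La réponse est 0.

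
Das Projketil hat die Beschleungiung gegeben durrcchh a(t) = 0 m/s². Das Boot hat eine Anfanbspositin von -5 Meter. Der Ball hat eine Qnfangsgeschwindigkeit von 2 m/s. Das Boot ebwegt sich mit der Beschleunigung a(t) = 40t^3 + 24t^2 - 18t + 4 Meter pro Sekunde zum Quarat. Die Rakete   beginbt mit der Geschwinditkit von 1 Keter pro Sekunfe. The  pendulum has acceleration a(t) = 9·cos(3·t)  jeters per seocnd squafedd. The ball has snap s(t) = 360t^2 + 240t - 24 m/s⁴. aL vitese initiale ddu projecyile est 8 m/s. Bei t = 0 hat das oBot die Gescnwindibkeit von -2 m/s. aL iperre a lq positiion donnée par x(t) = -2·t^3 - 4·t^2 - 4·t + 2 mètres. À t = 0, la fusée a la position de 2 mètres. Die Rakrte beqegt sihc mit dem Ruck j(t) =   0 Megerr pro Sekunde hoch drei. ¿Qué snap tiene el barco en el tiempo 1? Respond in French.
En partant de l'accélération a(t) = 40·t^3 + 24·t^2 - 18·t + 4, nous prenons 2 dérivées. La dérivée de l'accélération donne le jerk: j(t) = 120·t^2 + 48·t - 18. En dérivant le jerk, nous obtenons le snap: s(t) = 240·t + 48. En utilisant s(t) = 240·t + 48 et en substituant t = 1, nous trouvons s = 288.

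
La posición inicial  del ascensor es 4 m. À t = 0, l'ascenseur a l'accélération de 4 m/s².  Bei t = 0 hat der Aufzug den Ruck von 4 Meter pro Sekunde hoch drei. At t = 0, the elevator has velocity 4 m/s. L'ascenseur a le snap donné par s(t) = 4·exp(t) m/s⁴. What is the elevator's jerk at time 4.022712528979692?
To find the answer, we compute 1 integral of s(t) = 4·exp(t). Integrating snap and using the initial condition j(0) = 4, we get j(t) = 4·exp(t). We have jerk j(t) = 4·exp(t). Substituting t = 4.022712528979692: j(4.022712528979692) = 223.409607180535.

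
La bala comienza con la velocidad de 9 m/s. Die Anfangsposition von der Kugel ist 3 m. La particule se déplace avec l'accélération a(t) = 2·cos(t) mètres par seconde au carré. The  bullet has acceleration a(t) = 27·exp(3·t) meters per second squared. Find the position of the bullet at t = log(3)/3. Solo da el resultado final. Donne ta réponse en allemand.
Bei t = log(3)/3, x = 9.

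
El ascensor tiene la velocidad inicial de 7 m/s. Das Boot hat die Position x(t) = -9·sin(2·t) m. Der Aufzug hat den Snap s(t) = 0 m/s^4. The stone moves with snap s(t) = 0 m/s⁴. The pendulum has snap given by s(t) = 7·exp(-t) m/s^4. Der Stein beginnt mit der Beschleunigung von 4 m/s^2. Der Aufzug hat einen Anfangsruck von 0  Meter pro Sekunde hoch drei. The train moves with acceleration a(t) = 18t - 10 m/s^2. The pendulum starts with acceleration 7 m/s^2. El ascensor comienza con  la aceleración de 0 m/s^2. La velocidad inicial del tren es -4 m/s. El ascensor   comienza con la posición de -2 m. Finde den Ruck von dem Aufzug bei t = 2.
Um dies zu lösen, müssen wir 1 Stammfunktion unserer Gleichung für den Snap s(t) = 0 finden. Mit ∫s(t)dt und Anwendung von j(0) = 0, finden wir j(t) = 0. Aus der Gleichung für den Ruck j(t) = 0, setzen wir t = 2 ein und erhalten j = 0.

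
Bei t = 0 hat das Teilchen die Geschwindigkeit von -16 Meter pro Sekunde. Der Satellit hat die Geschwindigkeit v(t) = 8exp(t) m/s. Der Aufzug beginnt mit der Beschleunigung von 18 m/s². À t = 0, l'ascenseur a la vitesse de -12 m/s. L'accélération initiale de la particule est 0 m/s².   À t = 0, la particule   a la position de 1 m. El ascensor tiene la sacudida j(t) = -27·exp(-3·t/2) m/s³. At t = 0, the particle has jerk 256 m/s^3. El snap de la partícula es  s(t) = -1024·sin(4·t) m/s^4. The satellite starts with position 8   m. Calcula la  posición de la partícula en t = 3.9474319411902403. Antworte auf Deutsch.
Wir müssen die Stammfunktion unserer Gleichung für den Snap s(t) = -1024·sin(4·t) 4-mal finden. Das Integral von dem Snap, mit j(0) = 256, ergibt den Ruck: j(t) = 256·cos(4·t). Durch Integration von dem Ruck und Verwendung der Anfangsbedingung a(0) = 0, erhalten wir a(t) = 64·sin(4·t). Die Stammfunktion von der Beschleunigung ist die Geschwindigkeit. Mit v(0) = -16 erhalten wir v(t) = -16·cos(4·t). Das Integral von der Geschwindigkeit, mit x(0) = 1, ergibt die Position: x(t) = 1 - 4·sin(4·t). Mit x(t) = 1 - 4·sin(4·t) und Einsetzen von t = 3.9474319411902403, finden wir x = 1.32669368833729.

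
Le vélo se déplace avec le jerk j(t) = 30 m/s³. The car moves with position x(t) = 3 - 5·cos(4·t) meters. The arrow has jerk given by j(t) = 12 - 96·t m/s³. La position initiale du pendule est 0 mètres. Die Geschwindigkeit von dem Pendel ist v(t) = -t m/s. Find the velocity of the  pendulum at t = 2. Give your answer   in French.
En utilisant v(t) = -t et en substituant t = 2, nous trouvons v = -2.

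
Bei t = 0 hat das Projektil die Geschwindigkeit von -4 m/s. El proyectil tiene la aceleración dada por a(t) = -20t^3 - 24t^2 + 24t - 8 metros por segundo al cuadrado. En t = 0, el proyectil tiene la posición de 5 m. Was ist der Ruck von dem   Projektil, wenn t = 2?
Um dies zu lösen, müssen wir 1 Ableitung unserer Gleichung für die Beschleunigung a(t) = -20·t^3 - 24·t^2 + 24·t - 8 nehmen. Die Ableitung von der Beschleunigung ergibt den Ruck: j(t) = -60·t^2 - 48·t + 24. Wir haben den Ruck j(t) = -60·t^2 - 48·t + 24. Durch Einsetzen von t = 2: j(2) = -312.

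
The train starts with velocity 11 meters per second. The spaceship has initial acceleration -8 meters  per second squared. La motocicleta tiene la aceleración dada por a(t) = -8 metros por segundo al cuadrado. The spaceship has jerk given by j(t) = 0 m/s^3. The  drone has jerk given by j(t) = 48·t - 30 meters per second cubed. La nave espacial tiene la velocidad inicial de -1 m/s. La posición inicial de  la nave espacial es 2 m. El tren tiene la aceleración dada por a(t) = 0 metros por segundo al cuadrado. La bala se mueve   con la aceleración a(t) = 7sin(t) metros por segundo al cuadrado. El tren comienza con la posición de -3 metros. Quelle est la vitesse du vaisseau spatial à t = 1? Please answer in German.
Ausgehend von dem Ruck j(t) = 0, nehmen wir 2 Integrale. Mit ∫j(t)dt und Anwendung von a(0) = -8, finden wir a(t) = -8. Durch Integration von der Beschleunigung und Verwendung der Anfangsbedingung v(0) = -1, erhalten wir v(t) = -8·t - 1. Aus der Gleichung für die Geschwindigkeit v(t) = -8·t - 1, setzen wir t = 1 ein und erhalten v = -9.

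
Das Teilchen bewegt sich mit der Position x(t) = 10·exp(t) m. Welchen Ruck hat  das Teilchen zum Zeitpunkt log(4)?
Ausgehend von der Position x(t) = 10·exp(t), nehmen wir 3 Ableitungen. Mit d/dt von x(t) finden wir v(t) = 10·exp(t). Mit d/dt von v(t) finden wir a(t) = 10·exp(t). Mit d/dt von a(t) finden wir j(t) = 10·exp(t). Wir haben den Ruck j(t) = 10·exp(t). Durch Einsetzen von t = log(4): j(log(4)) = 40.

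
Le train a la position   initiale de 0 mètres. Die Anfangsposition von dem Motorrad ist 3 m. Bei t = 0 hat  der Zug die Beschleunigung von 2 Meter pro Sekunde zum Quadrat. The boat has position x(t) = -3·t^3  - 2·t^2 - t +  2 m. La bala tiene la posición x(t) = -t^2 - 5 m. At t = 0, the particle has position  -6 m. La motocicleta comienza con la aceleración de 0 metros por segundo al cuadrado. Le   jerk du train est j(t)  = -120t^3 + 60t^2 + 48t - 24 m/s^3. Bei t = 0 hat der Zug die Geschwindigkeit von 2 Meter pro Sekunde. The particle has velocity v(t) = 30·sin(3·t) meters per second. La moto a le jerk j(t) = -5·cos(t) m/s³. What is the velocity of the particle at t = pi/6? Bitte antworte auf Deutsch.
Aus der Gleichung für die Geschwindigkeit v(t) = 30·sin(3·t), setzen wir t = pi/6 ein und erhalten v = 30.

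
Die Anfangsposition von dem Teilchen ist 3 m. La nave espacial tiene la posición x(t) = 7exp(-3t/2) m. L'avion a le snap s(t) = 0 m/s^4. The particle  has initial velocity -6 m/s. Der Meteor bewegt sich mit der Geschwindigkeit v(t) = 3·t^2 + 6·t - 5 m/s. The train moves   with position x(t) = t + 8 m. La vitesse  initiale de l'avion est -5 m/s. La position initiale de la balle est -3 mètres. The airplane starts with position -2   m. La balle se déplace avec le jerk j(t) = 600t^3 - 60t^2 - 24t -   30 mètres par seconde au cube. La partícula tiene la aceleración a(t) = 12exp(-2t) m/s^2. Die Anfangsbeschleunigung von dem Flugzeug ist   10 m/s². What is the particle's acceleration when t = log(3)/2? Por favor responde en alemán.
Wir haben die Beschleunigung a(t) = 12·exp(-2·t). Durch Einsetzen von t = log(3)/2: a(log(3)/2) = 4.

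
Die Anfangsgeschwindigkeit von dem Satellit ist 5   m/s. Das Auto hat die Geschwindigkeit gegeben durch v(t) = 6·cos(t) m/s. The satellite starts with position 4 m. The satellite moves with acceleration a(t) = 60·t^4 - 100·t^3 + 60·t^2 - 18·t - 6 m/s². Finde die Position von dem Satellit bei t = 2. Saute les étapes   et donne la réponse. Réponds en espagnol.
En t = 2, x = 26.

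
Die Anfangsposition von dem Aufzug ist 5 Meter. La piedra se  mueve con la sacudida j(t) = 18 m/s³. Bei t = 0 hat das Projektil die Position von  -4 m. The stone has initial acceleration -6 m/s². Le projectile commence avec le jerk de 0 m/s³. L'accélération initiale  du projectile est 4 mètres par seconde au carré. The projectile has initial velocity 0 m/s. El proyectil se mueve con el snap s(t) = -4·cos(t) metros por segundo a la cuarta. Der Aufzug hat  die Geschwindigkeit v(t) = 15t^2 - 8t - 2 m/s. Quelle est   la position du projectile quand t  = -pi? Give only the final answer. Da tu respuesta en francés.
x(-pi) = 4.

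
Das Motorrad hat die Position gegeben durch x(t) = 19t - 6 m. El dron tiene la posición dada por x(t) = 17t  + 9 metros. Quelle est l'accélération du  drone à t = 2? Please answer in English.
To solve this, we need to take 2 derivatives of our position equation x(t) = 17·t + 9. The derivative of position gives velocity: v(t) = 17. Taking d/dt of v(t), we find a(t) = 0. Using a(t) = 0 and substituting t = 2, we find a = 0.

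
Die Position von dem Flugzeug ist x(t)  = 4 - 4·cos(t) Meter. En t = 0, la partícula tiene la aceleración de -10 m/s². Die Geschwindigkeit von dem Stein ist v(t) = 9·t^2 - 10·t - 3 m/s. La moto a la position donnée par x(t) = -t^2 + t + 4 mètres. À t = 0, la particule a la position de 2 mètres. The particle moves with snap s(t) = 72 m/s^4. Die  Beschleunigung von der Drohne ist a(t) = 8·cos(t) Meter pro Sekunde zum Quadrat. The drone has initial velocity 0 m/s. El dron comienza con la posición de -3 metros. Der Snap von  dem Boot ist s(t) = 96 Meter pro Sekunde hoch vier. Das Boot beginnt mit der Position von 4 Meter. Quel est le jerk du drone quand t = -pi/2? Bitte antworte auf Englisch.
Starting from acceleration a(t) = 8·cos(t), we take 1 derivative. Taking d/dt of a(t), we find j(t) = -8·sin(t). Using j(t) = -8·sin(t) and substituting t = -pi/2, we find j = 8.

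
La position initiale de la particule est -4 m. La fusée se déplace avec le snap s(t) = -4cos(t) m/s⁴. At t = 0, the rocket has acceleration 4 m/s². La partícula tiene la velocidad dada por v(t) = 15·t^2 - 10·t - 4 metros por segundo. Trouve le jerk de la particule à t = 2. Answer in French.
En partant de la vitesse v(t) = 15·t^2 - 10·t - 4, nous prenons 2 dérivées. La dérivée de la vitesse donne l'accélération: a(t) = 30·t - 10. En prenant d/dt de a(t), nous trouvons j(t) = 30. Nous avons le jerk j(t) = 30. En substituant t = 2: j(2) = 30.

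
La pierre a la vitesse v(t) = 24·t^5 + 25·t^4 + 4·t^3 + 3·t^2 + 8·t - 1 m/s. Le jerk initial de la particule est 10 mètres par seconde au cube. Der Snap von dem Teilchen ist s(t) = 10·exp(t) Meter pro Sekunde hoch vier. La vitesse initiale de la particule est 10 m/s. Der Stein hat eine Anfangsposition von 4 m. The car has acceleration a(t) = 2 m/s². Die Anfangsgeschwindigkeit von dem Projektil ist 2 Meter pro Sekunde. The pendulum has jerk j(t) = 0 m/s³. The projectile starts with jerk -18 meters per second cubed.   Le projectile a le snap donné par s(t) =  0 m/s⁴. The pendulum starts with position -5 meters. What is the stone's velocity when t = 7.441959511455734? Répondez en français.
Nous avons la vitesse v(t) = 24·t^5 + 25·t^4 + 4·t^3 + 3·t^2 + 8·t - 1. En substituant t = 7.441959511455734: v(7.441959511455734) = 626387.018830963.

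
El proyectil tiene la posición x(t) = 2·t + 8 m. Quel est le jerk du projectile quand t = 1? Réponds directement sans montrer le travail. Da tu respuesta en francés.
Le jerk à t = 1 est j = 0.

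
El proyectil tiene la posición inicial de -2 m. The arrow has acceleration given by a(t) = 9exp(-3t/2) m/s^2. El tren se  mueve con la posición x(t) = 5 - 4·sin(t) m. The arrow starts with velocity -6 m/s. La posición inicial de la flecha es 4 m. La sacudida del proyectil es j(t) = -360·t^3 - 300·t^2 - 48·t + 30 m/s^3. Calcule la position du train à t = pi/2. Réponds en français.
De l'équation de la position x(t) = 5 - 4·sin(t), nous substituons t = pi/2 pour obtenir x = 1.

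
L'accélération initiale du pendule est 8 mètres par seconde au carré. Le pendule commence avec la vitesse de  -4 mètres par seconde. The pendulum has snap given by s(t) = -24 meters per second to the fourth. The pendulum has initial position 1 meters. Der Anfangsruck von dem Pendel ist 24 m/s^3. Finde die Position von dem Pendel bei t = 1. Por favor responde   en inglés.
Starting from snap s(t) = -24, we take 4 antiderivatives. The integral of snap is jerk. Using j(0) = 24, we get j(t) = 24 - 24·t. The antiderivative of jerk, with a(0) = 8, gives acceleration: a(t) = -12·t^2 + 24·t + 8. Finding the integral of a(t) and using v(0) = -4: v(t) = -4·t^3 + 12·t^2 + 8·t - 4. Finding the antiderivative of v(t) and using x(0) = 1: x(t) = -t^4 + 4·t^3 + 4·t^2 - 4·t + 1. From the given position equation x(t) = -t^4 + 4·t^3 + 4·t^2 - 4·t + 1, we substitute t = 1 to get x = 4.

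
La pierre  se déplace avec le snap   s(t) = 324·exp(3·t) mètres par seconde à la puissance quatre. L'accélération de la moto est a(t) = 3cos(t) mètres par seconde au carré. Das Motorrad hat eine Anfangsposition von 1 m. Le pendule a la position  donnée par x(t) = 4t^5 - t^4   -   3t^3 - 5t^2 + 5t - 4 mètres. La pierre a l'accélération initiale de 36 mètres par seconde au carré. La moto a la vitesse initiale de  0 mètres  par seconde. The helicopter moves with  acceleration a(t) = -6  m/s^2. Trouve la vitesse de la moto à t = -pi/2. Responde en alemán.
Wir müssen das Integral unserer Gleichung für die Beschleunigung a(t) = 3·cos(t) 1-mal finden. Das Integral von der Beschleunigung ist die Geschwindigkeit. Mit v(0) = 0 erhalten wir v(t) = 3·sin(t). Mit v(t) = 3·sin(t) und Einsetzen von t = -pi/2, finden wir v = -3.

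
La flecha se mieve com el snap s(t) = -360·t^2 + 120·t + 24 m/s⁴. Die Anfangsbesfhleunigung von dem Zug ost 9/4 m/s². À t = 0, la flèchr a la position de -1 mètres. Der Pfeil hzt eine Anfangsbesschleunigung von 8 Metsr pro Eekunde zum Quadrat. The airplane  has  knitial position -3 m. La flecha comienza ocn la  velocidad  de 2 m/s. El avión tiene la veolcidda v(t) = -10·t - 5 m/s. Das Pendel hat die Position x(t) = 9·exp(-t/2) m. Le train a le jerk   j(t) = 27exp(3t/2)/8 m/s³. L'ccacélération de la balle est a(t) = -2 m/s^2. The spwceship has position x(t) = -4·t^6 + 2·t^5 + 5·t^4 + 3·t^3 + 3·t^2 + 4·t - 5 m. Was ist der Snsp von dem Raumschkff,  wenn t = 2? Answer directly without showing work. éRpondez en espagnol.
En t = 2, s = -5160.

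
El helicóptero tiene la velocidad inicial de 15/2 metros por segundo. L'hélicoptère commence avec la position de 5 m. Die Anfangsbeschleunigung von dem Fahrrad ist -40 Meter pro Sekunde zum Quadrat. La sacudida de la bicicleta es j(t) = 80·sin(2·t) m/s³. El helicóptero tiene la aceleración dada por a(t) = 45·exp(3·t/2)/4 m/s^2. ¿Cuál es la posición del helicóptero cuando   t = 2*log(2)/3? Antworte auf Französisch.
En partant de l'accélération a(t) = 45·exp(3·t/2)/4, nous prenons 2 intégrales. La primitive de l'accélération, avec v(0) = 15/2, donne la vitesse: v(t) = 15·exp(3·t/2)/2. En intégrant la vitesse et en utilisant la condition initiale x(0) = 5, nous obtenons x(t) = 5·exp(3·t/2). Nous avons la position x(t) = 5·exp(3·t/2). En substituant t = 2*log(2)/3: x(2*log(2)/3) = 10.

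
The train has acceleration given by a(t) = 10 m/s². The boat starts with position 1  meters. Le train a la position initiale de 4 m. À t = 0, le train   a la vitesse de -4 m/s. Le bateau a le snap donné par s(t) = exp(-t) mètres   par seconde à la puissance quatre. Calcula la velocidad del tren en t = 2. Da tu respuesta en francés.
En partant de l'accélération a(t) = 10, nous prenons 1 intégrale. En prenant ∫a(t)dt et en appliquant v(0) = -4, nous trouvons v(t) = 10·t - 4. Nous avons la vitesse v(t) = 10·t - 4. En substituant t = 2: v(2) = 16.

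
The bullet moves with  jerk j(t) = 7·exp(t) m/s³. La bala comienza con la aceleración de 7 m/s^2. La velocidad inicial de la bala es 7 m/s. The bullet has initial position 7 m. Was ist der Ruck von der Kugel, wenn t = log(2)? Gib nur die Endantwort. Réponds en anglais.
j(log(2)) = 14.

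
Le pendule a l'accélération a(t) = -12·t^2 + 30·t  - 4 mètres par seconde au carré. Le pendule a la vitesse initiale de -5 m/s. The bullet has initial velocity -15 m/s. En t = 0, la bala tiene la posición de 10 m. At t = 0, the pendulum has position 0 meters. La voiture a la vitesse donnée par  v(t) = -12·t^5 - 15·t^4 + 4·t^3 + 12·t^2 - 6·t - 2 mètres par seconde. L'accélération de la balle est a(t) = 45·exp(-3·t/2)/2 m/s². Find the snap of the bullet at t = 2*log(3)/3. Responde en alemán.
Ausgehend von der Beschleunigung a(t) = 45·exp(-3·t/2)/2, nehmen wir 2 Ableitungen. Mit d/dt von a(t) finden wir j(t) = -135·exp(-3·t/2)/4. Mit d/dt von j(t) finden wir s(t) = 405·exp(-3·t/2)/8. Wir haben den Snap s(t) = 405·exp(-3·t/2)/8. Durch Einsetzen von t = 2*log(3)/3: s(2*log(3)/3) = 135/8.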